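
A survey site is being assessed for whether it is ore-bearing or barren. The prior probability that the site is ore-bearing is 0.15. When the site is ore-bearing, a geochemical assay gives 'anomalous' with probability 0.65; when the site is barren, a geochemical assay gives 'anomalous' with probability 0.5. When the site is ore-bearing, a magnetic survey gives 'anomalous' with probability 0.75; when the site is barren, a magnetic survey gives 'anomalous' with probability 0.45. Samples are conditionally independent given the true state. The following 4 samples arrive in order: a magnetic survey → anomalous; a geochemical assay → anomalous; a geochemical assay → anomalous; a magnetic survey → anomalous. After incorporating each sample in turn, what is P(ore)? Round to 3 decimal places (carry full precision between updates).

0.453

After a magnetic survey='anomalous': P(ore) = 0.75·0.1500 / (0.75·0.1500 + 0.45·0.8500) ≈ 0.2273
After a geochemical assay='anomalous': P(ore) = 0.65·0.2273 / (0.65·0.2273 + 0.5·0.7727) ≈ 0.2766
After a geochemical assay='anomalous': P(ore) = 0.65·0.2766 / (0.65·0.2766 + 0.5·0.7234) ≈ 0.3320
After a magnetic survey='anomalous': P(ore) = 0.75·0.3320 / (0.75·0.3320 + 0.45·0.6680) ≈ 0.4531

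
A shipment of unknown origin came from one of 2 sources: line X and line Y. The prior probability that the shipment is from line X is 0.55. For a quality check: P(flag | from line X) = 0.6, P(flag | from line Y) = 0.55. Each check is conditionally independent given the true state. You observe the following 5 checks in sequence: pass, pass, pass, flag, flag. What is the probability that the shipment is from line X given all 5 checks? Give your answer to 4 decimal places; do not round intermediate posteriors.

0.5053

After 'pass': P(line X) = 0.4·0.5500 / (0.4·0.5500 + 0.45·0.4500) ≈ 0.5207
After 'pass': P(line X) = 0.4·0.5207 / (0.4·0.5207 + 0.45·0.4793) ≈ 0.4913
After 'pass': P(line X) = 0.4·0.4913 / (0.4·0.4913 + 0.45·0.5087) ≈ 0.4619
After 'flag': P(line X) = 0.6·0.4619 / (0.6·0.4619 + 0.55·0.5381) ≈ 0.4836
After 'flag': P(line X) = 0.6·0.4836 / (0.6·0.4836 + 0.55·0.5164) ≈ 0.5053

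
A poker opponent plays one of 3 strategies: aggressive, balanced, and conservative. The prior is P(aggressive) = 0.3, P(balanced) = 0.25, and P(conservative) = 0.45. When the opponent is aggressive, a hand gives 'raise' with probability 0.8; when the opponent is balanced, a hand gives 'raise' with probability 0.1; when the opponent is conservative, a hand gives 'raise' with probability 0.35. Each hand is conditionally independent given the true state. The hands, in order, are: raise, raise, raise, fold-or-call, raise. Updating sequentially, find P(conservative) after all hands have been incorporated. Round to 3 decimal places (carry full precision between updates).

0.151

After 'raise': normaliser = 0.8·0.3000 + 0.1·0.2500 + 0.35·0.4500; P(aggressive) ≈ 0.5680, P(balanced) ≈ 0.0592, P(conservative) ≈ 0.3728
After 'raise': normaliser = 0.8·0.5680 + 0.1·0.0592 + 0.35·0.3728; P(aggressive) ≈ 0.7692, P(balanced) ≈ 0.0100, P(conservative) ≈ 0.2208
After 'raise': normaliser = 0.8·0.7692 + 0.1·0.0100 + 0.35·0.2208; P(aggressive) ≈ 0.8871, P(balanced) ≈ 0.0014, P(conservative) ≈ 0.1114
After 'fold-or-call': normaliser = 0.2·0.8871 + 0.9·0.0014 + 0.65·0.1114; P(aggressive) ≈ 0.7064, P(balanced) ≈ 0.0052, P(conservative) ≈ 0.2884
After 'raise': normaliser = 0.8·0.7064 + 0.1·0.0052 + 0.35·0.2884; P(aggressive) ≈ 0.8478, P(balanced) ≈ 0.0008, P(conservative) ≈ 0.1514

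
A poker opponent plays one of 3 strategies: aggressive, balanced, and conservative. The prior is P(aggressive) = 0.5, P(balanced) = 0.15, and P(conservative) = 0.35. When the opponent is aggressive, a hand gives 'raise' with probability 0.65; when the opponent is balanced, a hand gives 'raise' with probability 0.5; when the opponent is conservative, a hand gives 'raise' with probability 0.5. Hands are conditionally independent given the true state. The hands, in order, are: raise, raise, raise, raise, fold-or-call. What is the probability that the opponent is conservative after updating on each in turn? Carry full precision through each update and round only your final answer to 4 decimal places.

After 'raise': normaliser = 0.65·0.5000 + 0.5·0.1500 + 0.5·0.3500; P(aggressive) ≈ 0.5652, P(balanced) ≈ 0.1304, P(conservative) ≈ 0.3043
After 'raise': normaliser = 0.65·0.5652 + 0.5·0.1304 + 0.5·0.3043; P(aggressive) ≈ 0.6283, P(balanced) ≈ 0.1115, P(conservative) ≈ 0.2602
After 'raise': normaliser = 0.65·0.6283 + 0.5·0.1115 + 0.5·0.2602; P(aggressive) ≈ 0.6872, P(balanced) ≈ 0.0938, P(conservative) ≈ 0.2190
After 'raise': normaliser = 0.65·0.6872 + 0.5·0.0938 + 0.5·0.2190; P(aggressive) ≈ 0.7407, P(balanced) ≈ 0.0778, P(conservative) ≈ 0.1815
After 'fold-or-call': normaliser = 0.35·0.7407 + 0.5·0.0778 + 0.5·0.1815; P(aggressive) ≈ 0.6666, P(balanced) ≈ 0.1000, P(conservative) ≈ 0.2334

0.2334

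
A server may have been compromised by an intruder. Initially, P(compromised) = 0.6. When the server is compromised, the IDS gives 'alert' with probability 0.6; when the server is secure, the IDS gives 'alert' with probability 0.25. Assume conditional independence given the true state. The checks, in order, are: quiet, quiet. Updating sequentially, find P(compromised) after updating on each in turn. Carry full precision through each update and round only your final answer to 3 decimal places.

0.299

After 'quiet': P(compromised) = 0.4·0.6000 / (0.4·0.6000 + 0.75·0.4000) ≈ 0.4444
After 'quiet': P(compromised) = 0.4·0.4444 / (0.4·0.4444 + 0.75·0.5556) ≈ 0.2991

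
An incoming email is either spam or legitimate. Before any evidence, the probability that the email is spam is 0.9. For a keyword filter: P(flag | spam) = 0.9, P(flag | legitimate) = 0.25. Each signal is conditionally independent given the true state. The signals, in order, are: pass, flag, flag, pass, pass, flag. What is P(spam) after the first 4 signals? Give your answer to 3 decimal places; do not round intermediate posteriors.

0.675

After 'pass': P(spam) = 0.1·0.9000 / (0.1·0.9000 + 0.75·0.1000) ≈ 0.5455
After 'flag': P(spam) = 0.9·0.5455 / (0.9·0.5455 + 0.25·0.4545) ≈ 0.8120
After 'flag': P(spam) = 0.9·0.8120 / (0.9·0.8120 + 0.25·0.1880) ≈ 0.9396
After 'pass': P(spam) = 0.1·0.9396 / (0.1·0.9396 + 0.75·0.0604) ≈ 0.6746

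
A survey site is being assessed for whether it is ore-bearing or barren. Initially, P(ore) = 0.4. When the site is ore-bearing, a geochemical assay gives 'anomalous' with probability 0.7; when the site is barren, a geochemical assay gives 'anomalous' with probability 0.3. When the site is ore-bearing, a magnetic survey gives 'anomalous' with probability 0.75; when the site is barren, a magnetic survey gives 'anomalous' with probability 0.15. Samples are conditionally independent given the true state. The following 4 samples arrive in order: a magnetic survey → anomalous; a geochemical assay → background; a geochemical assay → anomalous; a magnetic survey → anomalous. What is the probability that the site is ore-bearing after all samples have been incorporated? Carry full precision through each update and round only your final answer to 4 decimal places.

0.9434

After a magnetic survey='anomalous': P(ore) = 0.75·0.4000 / (0.75·0.4000 + 0.15·0.6000) ≈ 0.7692
After a geochemical assay='background': P(ore) = 0.3·0.7692 / (0.3·0.7692 + 0.7·0.2308) ≈ 0.5882
After a geochemical assay='anomalous': P(ore) = 0.7·0.5882 / (0.7·0.5882 + 0.3·0.4118) ≈ 0.7692
After a magnetic survey='anomalous': P(ore) = 0.75·0.7692 / (0.75·0.7692 + 0.15·0.2308) ≈ 0.9434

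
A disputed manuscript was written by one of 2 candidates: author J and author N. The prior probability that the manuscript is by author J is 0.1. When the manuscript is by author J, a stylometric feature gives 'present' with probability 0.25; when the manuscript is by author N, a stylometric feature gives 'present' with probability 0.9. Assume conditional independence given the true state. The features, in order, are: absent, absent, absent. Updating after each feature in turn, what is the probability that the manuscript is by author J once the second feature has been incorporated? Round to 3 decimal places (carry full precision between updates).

After 'absent': P(author J) = 0.75·0.1000 / (0.75·0.1000 + 0.1·0.9000) ≈ 0.4545
After 'absent': P(author J) = 0.75·0.4545 / (0.75·0.4545 + 0.1·0.5455) ≈ 0.8621

0.862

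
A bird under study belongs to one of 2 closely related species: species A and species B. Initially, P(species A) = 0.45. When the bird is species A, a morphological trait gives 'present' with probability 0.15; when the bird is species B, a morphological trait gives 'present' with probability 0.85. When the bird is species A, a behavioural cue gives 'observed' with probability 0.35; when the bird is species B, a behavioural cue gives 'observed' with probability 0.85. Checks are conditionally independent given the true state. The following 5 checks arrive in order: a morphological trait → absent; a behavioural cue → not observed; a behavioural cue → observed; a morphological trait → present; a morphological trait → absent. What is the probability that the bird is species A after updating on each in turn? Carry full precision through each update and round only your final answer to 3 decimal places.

After a morphological trait='absent': P(species A) = 0.85·0.4500 / (0.85·0.4500 + 0.15·0.5500) ≈ 0.8226
After a behavioural cue='not observed': P(species A) = 0.65·0.8226 / (0.65·0.8226 + 0.15·0.1774) ≈ 0.9526
After a behavioural cue='observed': P(species A) = 0.35·0.9526 / (0.35·0.9526 + 0.85·0.0474) ≈ 0.8922
After a morphological trait='present': P(species A) = 0.15·0.8922 / (0.15·0.8922 + 0.85·0.1078) ≈ 0.5935
After a morphological trait='absent': P(species A) = 0.85·0.5935 / (0.85·0.5935 + 0.15·0.4065) ≈ 0.8922

0.892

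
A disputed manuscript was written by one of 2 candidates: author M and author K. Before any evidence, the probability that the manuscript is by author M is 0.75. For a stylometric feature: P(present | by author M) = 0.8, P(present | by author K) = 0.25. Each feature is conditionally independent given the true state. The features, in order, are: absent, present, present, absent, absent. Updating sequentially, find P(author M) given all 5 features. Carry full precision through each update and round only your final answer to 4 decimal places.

0.3681

After 'absent': P(author M) = 0.2·0.7500 / (0.2·0.7500 + 0.75·0.2500) ≈ 0.4444
After 'present': P(author M) = 0.8·0.4444 / (0.8·0.4444 + 0.25·0.5556) ≈ 0.7191
After 'present': P(author M) = 0.8·0.7191 / (0.8·0.7191 + 0.25·0.2809) ≈ 0.8912
After 'absent': P(author M) = 0.2·0.8912 / (0.2·0.8912 + 0.75·0.1088) ≈ 0.6860
After 'absent': P(author M) = 0.2·0.6860 / (0.2·0.6860 + 0.75·0.3140) ≈ 0.3681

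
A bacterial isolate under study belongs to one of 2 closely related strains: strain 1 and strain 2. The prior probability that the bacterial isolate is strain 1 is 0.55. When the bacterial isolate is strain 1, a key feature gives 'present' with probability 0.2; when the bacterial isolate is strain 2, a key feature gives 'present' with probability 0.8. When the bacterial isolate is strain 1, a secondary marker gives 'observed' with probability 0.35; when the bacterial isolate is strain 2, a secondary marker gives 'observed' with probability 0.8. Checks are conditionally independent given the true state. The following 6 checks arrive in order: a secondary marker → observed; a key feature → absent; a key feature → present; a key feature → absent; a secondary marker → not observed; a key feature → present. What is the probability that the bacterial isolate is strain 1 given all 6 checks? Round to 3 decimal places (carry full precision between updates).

After a secondary marker='observed': P(strain 1) = 0.35·0.5500 / (0.35·0.5500 + 0.8·0.4500) ≈ 0.3484
After a key feature='absent': P(strain 1) = 0.8·0.3484 / (0.8·0.3484 + 0.2·0.6516) ≈ 0.6814
After a key feature='present': P(strain 1) = 0.2·0.6814 / (0.2·0.6814 + 0.8·0.3186) ≈ 0.3484
After a key feature='absent': P(strain 1) = 0.8·0.3484 / (0.8·0.3484 + 0.2·0.6516) ≈ 0.6814
After a secondary marker='not observed': P(strain 1) = 0.65·0.6814 / (0.65·0.6814 + 0.2·0.3186) ≈ 0.8742
After a key feature='present': P(strain 1) = 0.2·0.8742 / (0.2·0.8742 + 0.8·0.1258) ≈ 0.6347

0.635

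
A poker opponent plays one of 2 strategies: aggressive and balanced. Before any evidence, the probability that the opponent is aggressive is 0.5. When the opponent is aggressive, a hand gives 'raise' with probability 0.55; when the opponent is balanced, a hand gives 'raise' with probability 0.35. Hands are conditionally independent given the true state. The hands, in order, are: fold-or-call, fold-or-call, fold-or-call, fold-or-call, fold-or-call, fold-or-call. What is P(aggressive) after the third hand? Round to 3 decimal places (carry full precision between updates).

0.249

After 'fold-or-call': P(aggressive) = 0.45·0.5000 / (0.45·0.5000 + 0.65·0.5000) ≈ 0.4091
After 'fold-or-call': P(aggressive) = 0.45·0.4091 / (0.45·0.4091 + 0.65·0.5909) ≈ 0.3240
After 'fold-or-call': P(aggressive) = 0.45·0.3240 / (0.45·0.3240 + 0.65·0.6760) ≈ 0.2491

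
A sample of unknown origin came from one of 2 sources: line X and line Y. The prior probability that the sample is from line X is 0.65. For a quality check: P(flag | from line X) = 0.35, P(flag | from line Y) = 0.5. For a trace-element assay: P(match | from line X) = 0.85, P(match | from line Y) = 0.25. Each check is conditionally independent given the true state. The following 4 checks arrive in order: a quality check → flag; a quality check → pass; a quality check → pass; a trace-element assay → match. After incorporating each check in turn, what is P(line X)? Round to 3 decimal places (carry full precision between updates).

0.882

Each posterior becomes the prior for the next update.
After a quality check='flag': P(line X) = 0.35·0.6500 / (0.35·0.6500 + 0.5·0.3500) ≈ 0.5652
After a quality check='pass': P(line X) = 0.65·0.5652 / (0.65·0.5652 + 0.5·0.4348) ≈ 0.6283
After a quality check='pass': P(line X) = 0.65·0.6283 / (0.65·0.6283 + 0.5·0.3717) ≈ 0.6872
After a trace-element assay='match': P(line X) = 0.85·0.6872 / (0.85·0.6872 + 0.25·0.3128) ≈ 0.8819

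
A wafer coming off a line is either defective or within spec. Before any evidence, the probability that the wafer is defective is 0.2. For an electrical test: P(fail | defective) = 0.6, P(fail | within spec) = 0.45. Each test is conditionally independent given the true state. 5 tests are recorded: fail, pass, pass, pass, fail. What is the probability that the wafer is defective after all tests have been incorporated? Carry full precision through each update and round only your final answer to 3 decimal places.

0.146

Apply Bayes' rule sequentially, carrying P(defective) forward.
After 'fail': P(defective) = 0.6·0.2000 / (0.6·0.2000 + 0.45·0.8000) ≈ 0.2500
After 'pass': P(defective) = 0.4·0.2500 / (0.4·0.2500 + 0.55·0.7500) ≈ 0.1951
After 'pass': P(defective) = 0.4·0.1951 / (0.4·0.1951 + 0.55·0.8049) ≈ 0.1499
After 'pass': P(defective) = 0.4·0.1499 / (0.4·0.1499 + 0.55·0.8501) ≈ 0.1137
After 'fail': P(defective) = 0.6·0.1137 / (0.6·0.1137 + 0.45·0.8863) ≈ 0.1460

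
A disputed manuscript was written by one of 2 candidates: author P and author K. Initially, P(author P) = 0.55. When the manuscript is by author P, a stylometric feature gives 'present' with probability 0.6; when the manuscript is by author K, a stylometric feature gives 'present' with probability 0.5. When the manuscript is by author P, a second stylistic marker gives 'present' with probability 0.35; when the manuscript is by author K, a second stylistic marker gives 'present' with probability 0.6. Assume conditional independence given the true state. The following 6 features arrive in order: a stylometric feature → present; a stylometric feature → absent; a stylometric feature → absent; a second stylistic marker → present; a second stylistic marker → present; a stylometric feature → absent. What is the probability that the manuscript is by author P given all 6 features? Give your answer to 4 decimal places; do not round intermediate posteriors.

After a stylometric feature='present': P(author P) = 0.6·0.5500 / (0.6·0.5500 + 0.5·0.4500) ≈ 0.5946
After a stylometric feature='absent': P(author P) = 0.4·0.5946 / (0.4·0.5946 + 0.5·0.4054) ≈ 0.5399
After a stylometric feature='absent': P(author P) = 0.4·0.5399 / (0.4·0.5399 + 0.5·0.4601) ≈ 0.4842
After a second stylistic marker='present': P(author P) = 0.35·0.4842 / (0.35·0.4842 + 0.6·0.5158) ≈ 0.3538
After a second stylistic marker='present': P(author P) = 0.35·0.3538 / (0.35·0.3538 + 0.6·0.6462) ≈ 0.2421
After a stylometric feature='absent': P(author P) = 0.4·0.2421 / (0.4·0.2421 + 0.5·0.7579) ≈ 0.2035

0.2035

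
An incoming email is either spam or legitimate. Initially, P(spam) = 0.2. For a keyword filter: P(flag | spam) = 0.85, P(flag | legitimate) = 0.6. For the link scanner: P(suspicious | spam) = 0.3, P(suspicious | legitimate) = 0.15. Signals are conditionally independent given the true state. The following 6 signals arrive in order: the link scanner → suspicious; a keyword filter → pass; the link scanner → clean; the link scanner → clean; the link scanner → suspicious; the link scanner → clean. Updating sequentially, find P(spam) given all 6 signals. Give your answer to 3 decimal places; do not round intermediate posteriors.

After the link scanner='suspicious': P(spam) = 0.3·0.2000 / (0.3·0.2000 + 0.15·0.8000) ≈ 0.3333
After a keyword filter='pass': P(spam) = 0.15·0.3333 / (0.15·0.3333 + 0.4·0.6667) ≈ 0.1579
After the link scanner='clean': P(spam) = 0.7·0.1579 / (0.7·0.1579 + 0.85·0.8421) ≈ 0.1338
After the link scanner='clean': P(spam) = 0.7·0.1338 / (0.7·0.1338 + 0.85·0.8662) ≈ 0.1128
After the link scanner='suspicious': P(spam) = 0.3·0.1128 / (0.3·0.1128 + 0.15·0.8872) ≈ 0.2028
After the link scanner='clean': P(spam) = 0.7·0.2028 / (0.7·0.2028 + 0.85·0.7972) ≈ 0.1732

0.173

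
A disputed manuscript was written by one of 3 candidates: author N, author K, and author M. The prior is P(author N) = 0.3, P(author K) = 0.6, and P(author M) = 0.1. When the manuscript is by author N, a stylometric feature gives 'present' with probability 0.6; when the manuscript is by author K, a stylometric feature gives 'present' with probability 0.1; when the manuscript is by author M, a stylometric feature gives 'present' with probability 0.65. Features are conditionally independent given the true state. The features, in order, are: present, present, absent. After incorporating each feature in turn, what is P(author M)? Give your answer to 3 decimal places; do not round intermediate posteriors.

Each posterior becomes the prior for the next update.
After 'present': normaliser = 0.6·0.3000 + 0.1·0.6000 + 0.65·0.1000; P(author N) ≈ 0.5902, P(author K) ≈ 0.1967, P(author M) ≈ 0.2131
After 'present': normaliser = 0.6·0.5902 + 0.1·0.1967 + 0.65·0.2131; P(author N) ≈ 0.6912, P(author K) ≈ 0.0384, P(author M) ≈ 0.2704
After 'absent': normaliser = 0.4·0.6912 + 0.9·0.0384 + 0.35·0.2704; P(author N) ≈ 0.6815, P(author K) ≈ 0.0852, P(author M) ≈ 0.2333

0.233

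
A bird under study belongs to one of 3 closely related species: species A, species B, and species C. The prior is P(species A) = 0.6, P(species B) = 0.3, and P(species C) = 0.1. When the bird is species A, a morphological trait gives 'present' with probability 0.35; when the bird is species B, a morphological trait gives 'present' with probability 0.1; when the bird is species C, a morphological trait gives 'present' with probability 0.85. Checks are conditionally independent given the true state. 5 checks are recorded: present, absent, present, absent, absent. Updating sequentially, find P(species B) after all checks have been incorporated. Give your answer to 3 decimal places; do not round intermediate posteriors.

After 'present': normaliser = 0.35·0.6000 + 0.1·0.3000 + 0.85·0.1000; P(species A) ≈ 0.6462, P(species B) ≈ 0.0923, P(species C) ≈ 0.2615
After 'absent': normaliser = 0.65·0.6462 + 0.9·0.0923 + 0.15·0.2615; P(species A) ≈ 0.7745, P(species B) ≈ 0.1532, P(species C) ≈ 0.0723
After 'present': normaliser = 0.35·0.7745 + 0.1·0.1532 + 0.85·0.0723; P(species A) ≈ 0.7792, P(species B) ≈ 0.0440, P(species C) ≈ 0.1768
After 'absent': normaliser = 0.65·0.7792 + 0.9·0.0440 + 0.15·0.1768; P(species A) ≈ 0.8845, P(species B) ≈ 0.0692, P(species C) ≈ 0.0463
After 'absent': normaliser = 0.65·0.8845 + 0.9·0.0692 + 0.15·0.0463; P(species A) ≈ 0.8925, P(species B) ≈ 0.0967, P(species C) ≈ 0.0108

0.097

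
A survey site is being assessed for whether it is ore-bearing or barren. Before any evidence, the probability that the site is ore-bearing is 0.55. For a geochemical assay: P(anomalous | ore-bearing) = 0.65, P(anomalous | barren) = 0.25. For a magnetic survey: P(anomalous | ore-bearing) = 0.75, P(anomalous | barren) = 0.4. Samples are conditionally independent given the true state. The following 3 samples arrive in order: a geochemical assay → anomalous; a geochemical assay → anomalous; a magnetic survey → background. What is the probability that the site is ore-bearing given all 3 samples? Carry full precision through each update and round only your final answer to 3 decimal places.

Each posterior becomes the prior for the next update.
After a geochemical assay='anomalous': P(ore) = 0.65·0.5500 / (0.65·0.5500 + 0.25·0.4500) ≈ 0.7606
After a geochemical assay='anomalous': P(ore) = 0.65·0.7606 / (0.65·0.7606 + 0.25·0.2394) ≈ 0.8920
After a magnetic survey='background': P(ore) = 0.25·0.8920 / (0.25·0.8920 + 0.6·0.1080) ≈ 0.7749

0.775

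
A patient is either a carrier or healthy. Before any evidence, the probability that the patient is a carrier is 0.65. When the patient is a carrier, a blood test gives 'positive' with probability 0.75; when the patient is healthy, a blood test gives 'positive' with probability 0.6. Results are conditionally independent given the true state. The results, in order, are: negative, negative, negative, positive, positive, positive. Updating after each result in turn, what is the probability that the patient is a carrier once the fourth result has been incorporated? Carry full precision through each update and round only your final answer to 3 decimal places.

Apply Bayes' rule sequentially, carrying P(carrier) forward.
After 'negative': P(carrier) = 0.25·0.6500 / (0.25·0.6500 + 0.4·0.3500) ≈ 0.5372
After 'negative': P(carrier) = 0.25·0.5372 / (0.25·0.5372 + 0.4·0.4628) ≈ 0.4204
After 'negative': P(carrier) = 0.25·0.4204 / (0.25·0.4204 + 0.4·0.5796) ≈ 0.3120
After 'positive': P(carrier) = 0.75·0.3120 / (0.75·0.3120 + 0.6·0.6880) ≈ 0.3617

0.362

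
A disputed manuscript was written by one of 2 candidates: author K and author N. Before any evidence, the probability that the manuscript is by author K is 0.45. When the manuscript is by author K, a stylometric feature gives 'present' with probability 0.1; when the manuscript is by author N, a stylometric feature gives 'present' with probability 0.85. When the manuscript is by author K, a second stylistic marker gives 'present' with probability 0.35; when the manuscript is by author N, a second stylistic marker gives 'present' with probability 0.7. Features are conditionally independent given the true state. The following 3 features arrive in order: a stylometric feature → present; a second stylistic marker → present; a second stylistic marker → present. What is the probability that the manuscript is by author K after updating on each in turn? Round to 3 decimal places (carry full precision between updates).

After a stylometric feature='present': P(author K) = 0.1·0.4500 / (0.1·0.4500 + 0.85·0.5500) ≈ 0.0878
After a second stylistic marker='present': P(author K) = 0.35·0.0878 / (0.35·0.0878 + 0.7·0.9122) ≈ 0.0459
After a second stylistic marker='present': P(author K) = 0.35·0.0459 / (0.35·0.0459 + 0.7·0.9541) ≈ 0.0235

0.023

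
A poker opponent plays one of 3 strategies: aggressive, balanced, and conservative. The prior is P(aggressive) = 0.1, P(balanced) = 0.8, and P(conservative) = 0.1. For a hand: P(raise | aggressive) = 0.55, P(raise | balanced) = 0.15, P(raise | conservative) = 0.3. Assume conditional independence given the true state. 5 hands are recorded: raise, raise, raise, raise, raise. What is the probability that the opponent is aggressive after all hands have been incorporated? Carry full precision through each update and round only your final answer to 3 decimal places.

Apply Bayes' rule sequentially, carrying P(aggressive) forward.
After 'raise': normaliser = 0.55·0.1000 + 0.15·0.8000 + 0.3·0.1000; P(aggressive) ≈ 0.2683, P(balanced) ≈ 0.5854, P(conservative) ≈ 0.1463
After 'raise': normaliser = 0.55·0.2683 + 0.15·0.5854 + 0.3·0.1463; P(aggressive) ≈ 0.5284, P(balanced) ≈ 0.3144, P(conservative) ≈ 0.1572
After 'raise': normaliser = 0.55·0.5284 + 0.15·0.3144 + 0.3·0.1572; P(aggressive) ≈ 0.7550, P(balanced) ≈ 0.1225, P(conservative) ≈ 0.1225
After 'raise': normaliser = 0.55·0.7550 + 0.15·0.1225 + 0.3·0.1225; P(aggressive) ≈ 0.8828, P(balanced) ≈ 0.0391, P(conservative) ≈ 0.0781
After 'raise': normaliser = 0.55·0.8828 + 0.15·0.0391 + 0.3·0.0781; P(aggressive) ≈ 0.9431, P(balanced) ≈ 0.0114, P(conservative) ≈ 0.0455

0.943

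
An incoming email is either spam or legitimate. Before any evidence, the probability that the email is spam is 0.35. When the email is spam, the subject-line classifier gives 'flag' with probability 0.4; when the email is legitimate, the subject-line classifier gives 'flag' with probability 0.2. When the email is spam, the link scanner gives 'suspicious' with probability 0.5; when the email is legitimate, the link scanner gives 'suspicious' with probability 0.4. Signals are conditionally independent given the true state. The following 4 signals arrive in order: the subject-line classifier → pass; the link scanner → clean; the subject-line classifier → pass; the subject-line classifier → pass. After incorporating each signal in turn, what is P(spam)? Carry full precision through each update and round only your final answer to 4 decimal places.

After the subject-line classifier='pass': P(spam) = 0.6·0.3500 / (0.6·0.3500 + 0.8·0.6500) ≈ 0.2877
After the link scanner='clean': P(spam) = 0.5·0.2877 / (0.5·0.2877 + 0.6·0.7123) ≈ 0.2518
After the subject-line classifier='pass': P(spam) = 0.6·0.2518 / (0.6·0.2518 + 0.8·0.7482) ≈ 0.2015
After the subject-line classifier='pass': P(spam) = 0.6·0.2015 / (0.6·0.2015 + 0.8·0.7985) ≈ 0.1592

0.1592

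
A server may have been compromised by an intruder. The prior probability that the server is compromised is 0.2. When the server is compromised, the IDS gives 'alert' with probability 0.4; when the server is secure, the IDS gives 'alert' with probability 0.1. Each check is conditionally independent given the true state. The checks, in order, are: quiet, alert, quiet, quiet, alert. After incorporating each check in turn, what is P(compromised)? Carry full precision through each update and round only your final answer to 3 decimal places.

After 'quiet': P(compromised) = 0.6·0.2000 / (0.6·0.2000 + 0.9·0.8000) ≈ 0.1429
After 'alert': P(compromised) = 0.4·0.1429 / (0.4·0.1429 + 0.1·0.8571) ≈ 0.4000
After 'quiet': P(compromised) = 0.6·0.4000 / (0.6·0.4000 + 0.9·0.6000) ≈ 0.3077
After 'quiet': P(compromised) = 0.6·0.3077 / (0.6·0.3077 + 0.9·0.6923) ≈ 0.2286
After 'alert': P(compromised) = 0.4·0.2286 / (0.4·0.2286 + 0.1·0.7714) ≈ 0.5424

0.542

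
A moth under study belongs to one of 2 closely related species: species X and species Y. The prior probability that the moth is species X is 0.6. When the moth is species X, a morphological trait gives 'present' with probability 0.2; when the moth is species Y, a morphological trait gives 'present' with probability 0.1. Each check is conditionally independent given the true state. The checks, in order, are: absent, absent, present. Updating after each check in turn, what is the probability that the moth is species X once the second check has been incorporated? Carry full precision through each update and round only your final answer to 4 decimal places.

After 'absent': P(species X) = 0.8·0.6000 / (0.8·0.6000 + 0.9·0.4000) ≈ 0.5714
After 'absent': P(species X) = 0.8·0.5714 / (0.8·0.5714 + 0.9·0.4286) ≈ 0.5424

0.5424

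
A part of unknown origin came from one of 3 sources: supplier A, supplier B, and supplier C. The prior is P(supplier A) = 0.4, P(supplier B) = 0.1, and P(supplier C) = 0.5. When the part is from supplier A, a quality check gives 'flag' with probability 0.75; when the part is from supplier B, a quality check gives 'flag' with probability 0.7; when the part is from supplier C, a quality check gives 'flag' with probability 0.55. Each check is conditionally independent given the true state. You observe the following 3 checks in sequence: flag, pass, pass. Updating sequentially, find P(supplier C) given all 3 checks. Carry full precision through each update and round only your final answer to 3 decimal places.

After 'flag': normaliser = 0.75·0.4000 + 0.7·0.1000 + 0.55·0.5000; P(supplier A) ≈ 0.4651, P(supplier B) ≈ 0.1085, P(supplier C) ≈ 0.4264
After 'pass': normaliser = 0.25·0.4651 + 0.3·0.1085 + 0.45·0.4264; P(supplier A) ≈ 0.3413, P(supplier B) ≈ 0.0956, P(supplier C) ≈ 0.5631
After 'pass': normaliser = 0.25·0.3413 + 0.3·0.0956 + 0.45·0.5631; P(supplier A) ≈ 0.2322, P(supplier B) ≈ 0.0780, P(supplier C) ≈ 0.6897

0.690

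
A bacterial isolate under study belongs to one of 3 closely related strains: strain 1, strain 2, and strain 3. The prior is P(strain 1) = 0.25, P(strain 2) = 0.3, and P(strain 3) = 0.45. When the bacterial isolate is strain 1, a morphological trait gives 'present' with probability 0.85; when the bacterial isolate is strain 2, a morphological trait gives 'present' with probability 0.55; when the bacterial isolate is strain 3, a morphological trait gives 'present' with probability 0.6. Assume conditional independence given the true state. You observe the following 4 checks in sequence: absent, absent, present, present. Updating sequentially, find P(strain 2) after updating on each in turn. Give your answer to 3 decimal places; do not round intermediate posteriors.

After 'absent': normaliser = 0.15·0.2500 + 0.45·0.3000 + 0.4·0.4500; P(strain 1) ≈ 0.1064, P(strain 2) ≈ 0.3830, P(strain 3) ≈ 0.5106
After 'absent': normaliser = 0.15·0.1064 + 0.45·0.3830 + 0.4·0.5106; P(strain 1) ≈ 0.0407, P(strain 2) ≈ 0.4390, P(strain 3) ≈ 0.5203
After 'present': normaliser = 0.85·0.0407 + 0.55·0.4390 + 0.6·0.5203; P(strain 1) ≈ 0.0587, P(strain 2) ≈ 0.4105, P(strain 3) ≈ 0.5308
After 'present': normaliser = 0.85·0.0587 + 0.55·0.4105 + 0.6·0.5308; P(strain 1) ≈ 0.0840, P(strain 2) ≈ 0.3800, P(strain 3) ≈ 0.5360

0.380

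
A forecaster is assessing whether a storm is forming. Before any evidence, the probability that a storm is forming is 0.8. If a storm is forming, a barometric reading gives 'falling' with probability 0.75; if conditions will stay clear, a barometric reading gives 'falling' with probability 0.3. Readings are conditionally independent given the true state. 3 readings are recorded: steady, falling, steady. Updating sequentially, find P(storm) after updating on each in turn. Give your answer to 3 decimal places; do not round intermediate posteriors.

After 'steady': P(storm) = 0.25·0.8000 / (0.25·0.8000 + 0.7·0.2000) ≈ 0.5882
After 'falling': P(storm) = 0.75·0.5882 / (0.75·0.5882 + 0.3·0.4118) ≈ 0.7812
After 'steady': P(storm) = 0.25·0.7812 / (0.25·0.7812 + 0.7·0.2188) ≈ 0.5605

0.561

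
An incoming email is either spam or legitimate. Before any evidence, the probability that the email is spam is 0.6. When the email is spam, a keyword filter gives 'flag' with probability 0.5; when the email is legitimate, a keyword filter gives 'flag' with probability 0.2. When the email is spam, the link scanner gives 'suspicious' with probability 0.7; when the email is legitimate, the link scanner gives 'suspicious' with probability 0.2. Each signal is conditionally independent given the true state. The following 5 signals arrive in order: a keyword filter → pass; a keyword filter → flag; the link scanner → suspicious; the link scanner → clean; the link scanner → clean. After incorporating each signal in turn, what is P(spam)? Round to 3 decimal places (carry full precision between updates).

After a keyword filter='pass': P(spam) = 0.5·0.6000 / (0.5·0.6000 + 0.8·0.4000) ≈ 0.4839
After a keyword filter='flag': P(spam) = 0.5·0.4839 / (0.5·0.4839 + 0.2·0.5161) ≈ 0.7009
After the link scanner='suspicious': P(spam) = 0.7·0.7009 / (0.7·0.7009 + 0.2·0.2991) ≈ 0.8913
After the link scanner='clean': P(spam) = 0.3·0.8913 / (0.3·0.8913 + 0.8·0.1087) ≈ 0.7547
After the link scanner='clean': P(spam) = 0.3·0.7547 / (0.3·0.7547 + 0.8·0.2453) ≈ 0.5357

0.536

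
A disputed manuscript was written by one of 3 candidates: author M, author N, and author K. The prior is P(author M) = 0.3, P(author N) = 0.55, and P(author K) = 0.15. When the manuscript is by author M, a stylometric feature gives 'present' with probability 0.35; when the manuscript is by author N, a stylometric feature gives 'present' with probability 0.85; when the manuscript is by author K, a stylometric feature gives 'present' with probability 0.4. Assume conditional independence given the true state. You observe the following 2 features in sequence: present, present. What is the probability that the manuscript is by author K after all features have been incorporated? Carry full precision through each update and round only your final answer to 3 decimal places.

0.052

After 'present': normaliser = 0.35·0.3000 + 0.85·0.5500 + 0.4·0.1500; P(author M) ≈ 0.1660, P(author N) ≈ 0.7391, P(author K) ≈ 0.0949
After 'present': normaliser = 0.35·0.1660 + 0.85·0.7391 + 0.4·0.0949; P(author M) ≈ 0.0802, P(author N) ≈ 0.8674, P(author K) ≈ 0.0524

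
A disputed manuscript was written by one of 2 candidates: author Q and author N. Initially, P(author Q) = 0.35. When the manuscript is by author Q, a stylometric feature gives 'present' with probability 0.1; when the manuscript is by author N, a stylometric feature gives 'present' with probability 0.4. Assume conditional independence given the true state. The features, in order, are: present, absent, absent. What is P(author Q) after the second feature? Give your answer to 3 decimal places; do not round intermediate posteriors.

After 'present': P(author Q) = 0.1·0.3500 / (0.1·0.3500 + 0.4·0.6500) ≈ 0.1186
After 'absent': P(author Q) = 0.9·0.1186 / (0.9·0.1186 + 0.6·0.8814) ≈ 0.1680

0.168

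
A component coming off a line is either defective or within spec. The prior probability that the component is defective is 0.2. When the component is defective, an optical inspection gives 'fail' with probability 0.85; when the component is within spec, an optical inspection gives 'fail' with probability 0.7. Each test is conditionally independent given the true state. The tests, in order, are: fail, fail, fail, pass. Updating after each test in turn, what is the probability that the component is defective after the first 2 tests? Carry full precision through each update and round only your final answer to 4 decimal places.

0.2693

After 'fail': P(defective) = 0.85·0.2000 / (0.85·0.2000 + 0.7·0.8000) ≈ 0.2329
After 'fail': P(defective) = 0.85·0.2329 / (0.85·0.2329 + 0.7·0.7671) ≈ 0.2693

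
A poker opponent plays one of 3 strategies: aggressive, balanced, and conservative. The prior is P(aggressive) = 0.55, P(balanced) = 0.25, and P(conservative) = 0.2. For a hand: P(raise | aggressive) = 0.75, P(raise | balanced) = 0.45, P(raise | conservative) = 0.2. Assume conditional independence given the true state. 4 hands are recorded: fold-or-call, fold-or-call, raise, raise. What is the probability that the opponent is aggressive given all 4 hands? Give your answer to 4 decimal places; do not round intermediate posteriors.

Each posterior becomes the prior for the next update.
After 'fold-or-call': normaliser = 0.25·0.5500 + 0.55·0.2500 + 0.8·0.2000; P(aggressive) ≈ 0.3161, P(balanced) ≈ 0.3161, P(conservative) ≈ 0.3678
After 'fold-or-call': normaliser = 0.25·0.3161 + 0.55·0.3161 + 0.8·0.3678; P(aggressive) ≈ 0.1444, P(balanced) ≈ 0.3178, P(conservative) ≈ 0.5378
After 'raise': normaliser = 0.75·0.1444 + 0.45·0.3178 + 0.2·0.5378; P(aggressive) ≈ 0.3018, P(balanced) ≈ 0.3984, P(conservative) ≈ 0.2997
After 'raise': normaliser = 0.75·0.3018 + 0.45·0.3984 + 0.2·0.2997; P(aggressive) ≈ 0.4862, P(balanced) ≈ 0.3851, P(conservative) ≈ 0.1287

0.4862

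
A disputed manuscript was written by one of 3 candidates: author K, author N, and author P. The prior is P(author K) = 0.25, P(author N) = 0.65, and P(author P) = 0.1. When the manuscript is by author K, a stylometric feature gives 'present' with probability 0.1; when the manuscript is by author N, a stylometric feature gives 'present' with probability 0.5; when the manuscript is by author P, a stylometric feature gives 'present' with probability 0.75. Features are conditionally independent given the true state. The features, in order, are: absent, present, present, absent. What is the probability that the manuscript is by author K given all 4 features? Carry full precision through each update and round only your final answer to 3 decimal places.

0.044

After 'absent': normaliser = 0.9·0.2500 + 0.5·0.6500 + 0.25·0.1000; P(author K) ≈ 0.3913, P(author N) ≈ 0.5652, P(author P) ≈ 0.0435
After 'present': normaliser = 0.1·0.3913 + 0.5·0.5652 + 0.75·0.0435; P(author K) ≈ 0.1104, P(author N) ≈ 0.7975, P(author P) ≈ 0.0920
After 'present': normaliser = 0.1·0.1104 + 0.5·0.7975 + 0.75·0.0920; P(author K) ≈ 0.0231, P(author N) ≈ 0.8328, P(author P) ≈ 0.1441
After 'absent': normaliser = 0.9·0.0231 + 0.5·0.8328 + 0.25·0.1441; P(author K) ≈ 0.0439, P(author N) ≈ 0.8800, P(author P) ≈ 0.0762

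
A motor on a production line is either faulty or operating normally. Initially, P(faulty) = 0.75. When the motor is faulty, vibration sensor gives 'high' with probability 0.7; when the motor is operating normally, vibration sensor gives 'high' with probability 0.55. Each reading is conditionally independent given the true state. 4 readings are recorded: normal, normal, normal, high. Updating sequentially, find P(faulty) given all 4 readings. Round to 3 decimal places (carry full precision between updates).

After 'normal': P(faulty) = 0.3·0.7500 / (0.3·0.7500 + 0.45·0.2500) ≈ 0.6667
After 'normal': P(faulty) = 0.3·0.6667 / (0.3·0.6667 + 0.45·0.3333) ≈ 0.5714
After 'normal': P(faulty) = 0.3·0.5714 / (0.3·0.5714 + 0.45·0.4286) ≈ 0.4706
After 'high': P(faulty) = 0.7·0.4706 / (0.7·0.4706 + 0.55·0.5294) ≈ 0.5308

0.531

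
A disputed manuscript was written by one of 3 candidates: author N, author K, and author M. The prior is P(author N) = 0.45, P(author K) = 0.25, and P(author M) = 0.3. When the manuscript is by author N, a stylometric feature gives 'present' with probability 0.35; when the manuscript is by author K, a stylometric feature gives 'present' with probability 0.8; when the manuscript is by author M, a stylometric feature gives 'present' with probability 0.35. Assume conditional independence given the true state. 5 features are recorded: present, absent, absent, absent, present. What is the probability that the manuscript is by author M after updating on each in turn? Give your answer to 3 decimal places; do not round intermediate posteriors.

0.381

After 'present': normaliser = 0.35·0.4500 + 0.8·0.2500 + 0.35·0.3000; P(author N) ≈ 0.3405, P(author K) ≈ 0.4324, P(author M) ≈ 0.2270
After 'absent': normaliser = 0.65·0.3405 + 0.2·0.4324 + 0.65·0.2270; P(author N) ≈ 0.4861, P(author K) ≈ 0.1899, P(author M) ≈ 0.3240
After 'absent': normaliser = 0.65·0.4861 + 0.2·0.1899 + 0.65·0.3240; P(author N) ≈ 0.5596, P(author K) ≈ 0.0673, P(author M) ≈ 0.3731
After 'absent': normaliser = 0.65·0.5596 + 0.2·0.0673 + 0.65·0.3731; P(author N) ≈ 0.5870, P(author K) ≈ 0.0217, P(author M) ≈ 0.3913
After 'present': normaliser = 0.35·0.5870 + 0.8·0.0217 + 0.35·0.3913; P(author N) ≈ 0.5710, P(author K) ≈ 0.0483, P(author M) ≈ 0.3807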